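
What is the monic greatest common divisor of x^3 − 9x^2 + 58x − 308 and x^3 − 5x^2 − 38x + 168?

x − 7

By polynomial division,
  x^3 − 9x^2 + 58x − 308 = (x^3 − 5x^2 − 38x + 168) + (−4x^2 + 96x − 476)
  x^3 − 5x^2 − 38x + 168 = (−(1/4)x − 19/4)(−4x^2 + 96x − 476) + (299x − 2093)
  −4x^2 + 96x − 476 = (−(4/299)x + 68/299)(299x − 2093) + (0)
Last nonzero remainder: 299x − 2093. Dividing through by 299 gives the monic gcd x − 7.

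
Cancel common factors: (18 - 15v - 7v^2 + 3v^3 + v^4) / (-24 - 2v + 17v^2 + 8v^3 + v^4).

(-6 + v + v^2)/(8 + 6v + v^2)

Apply the Euclidean algorithm:
  v^4 + 3v^3 - 7v^2 - 15v + 18 = (v^4 + 8v^3 + 17v^2 - 2v - 24) + (-5v^3 - 24v^2 - 13v + 42)
  v^4 + 8v^3 + 17v^2 - 2v - 24 = (-(1/5)v - 16/25)(-5v^3 - 24v^2 - 13v + 42) + (-(24/25)v^2 - (48/25)v + 72/25)
  -5v^3 - 24v^2 - 13v + 42 = ((125/24)v + 175/12)(-(24/25)v^2 - (48/25)v + 72/25) + (0)
Last nonzero remainder: -(24/25)v^2 - (48/25)v + 72/25. Dividing through by -24/25 gives the monic gcd v^2 + 2v - 3.
Cancel v^2 + 2v - 3 from numerator and denominator to get the reduced form.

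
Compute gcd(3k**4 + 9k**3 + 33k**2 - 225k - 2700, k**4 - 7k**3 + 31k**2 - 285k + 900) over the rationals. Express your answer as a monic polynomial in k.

Repeated division with remainder:
  3k**4 + 9k**3 + 33k**2 - 225k - 2700 = (3)(k**4 - 7k**3 + 31k**2 - 285k + 900) + (30k**3 - 60k**2 + 630k - 5400)
  k**4 - 7k**3 + 31k**2 - 285k + 900 = ((1/30)k - 1/6)(30k**3 - 60k**2 + 630k - 5400) + (0)
Last nonzero remainder: 30k**3 - 60k**2 + 630k - 5400. Dividing through by 30 gives the monic gcd k**3 - 2k**2 + 21k - 180.

k**3 - 2k**2 + 21k - 180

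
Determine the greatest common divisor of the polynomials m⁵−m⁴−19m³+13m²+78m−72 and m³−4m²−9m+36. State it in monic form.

m²−m−12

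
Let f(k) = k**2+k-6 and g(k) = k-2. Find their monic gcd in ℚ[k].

By polynomial division,
  k**2+k-6 = (k+3)(k-2) + (0)
The last nonzero remainder k-2 is already monic.

k-2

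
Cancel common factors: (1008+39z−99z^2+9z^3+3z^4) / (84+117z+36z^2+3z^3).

(48−5z−4z^2+z^3)/(4+5z+z^2)

Repeated division with remainder:
  3z^4+9z^3−99z^2+39z+1008 = (z−9)(3z^3+36z^2+117z+84) + (108z^2+1008z+1764)
  3z^3+36z^2+117z+84 = ((1/36)z+2/27)(108z^2+1008z+1764) + (−(20/3)z−140/3)
  108z^2+1008z+1764 = (−(81/5)z−189/5)(−(20/3)z−140/3) + (0)
Last nonzero remainder: −(20/3)z−140/3. Dividing through by −20/3 gives the monic gcd z+7.
Cancel z+7 from numerator and denominator to get the reduced form.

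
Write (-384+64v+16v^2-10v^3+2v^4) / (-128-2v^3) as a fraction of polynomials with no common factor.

(12+v-v^2)/(4+v)

Repeated division with remainder:
  2v^4-10v^3+16v^2+64v-384 = (-v+5)(-2v^3-128) + (16v^2-64v+256)
  -2v^3-128 = (-(1/8)v-1/2)(16v^2-64v+256) + (0)
Last nonzero remainder: 16v^2-64v+256. Dividing through by 16 gives the monic gcd v^2-4v+16.
Cancel v^2-4v+16 from numerator and denominator to get the reduced form.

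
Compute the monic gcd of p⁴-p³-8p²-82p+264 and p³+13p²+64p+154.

By polynomial division,
  p⁴-p³-8p²-82p+264 = (p-14)(p³+13p²+64p+154) + (110p²+660p+2420)
  p³+13p²+64p+154 = ((1/110)p+7/110)(110p²+660p+2420) + (0)
Last nonzero remainder: 110p²+660p+2420. Dividing through by 110 gives the monic gcd p²+6p+22.

p²+6p+22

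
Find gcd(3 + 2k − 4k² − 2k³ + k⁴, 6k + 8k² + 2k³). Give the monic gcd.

By polynomial division,
  k⁴ − 2k³ − 4k² + 2k + 3 = ((1/2)k − 3)(2k³ + 8k² + 6k) + (17k² + 20k + 3)
  2k³ + 8k² + 6k = ((2/17)k + 96/289)(17k² + 20k + 3) + (−(288/289)k − 288/289)
  17k² + 20k + 3 = (−(4913/288)k − 289/96)(−(288/289)k − 288/289) + (0)
Last nonzero remainder: −(288/289)k − 288/289. Dividing through by −288/289 gives the monic gcd k + 1.

1 + k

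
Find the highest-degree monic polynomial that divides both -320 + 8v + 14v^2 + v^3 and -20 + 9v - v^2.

Apply the Euclidean algorithm:
  v^3 + 14v^2 + 8v - 320 = (-v - 23)(-v^2 + 9v - 20) + (195v - 780)
  -v^2 + 9v - 20 = (-(1/195)v + 1/39)(195v - 780) + (0)
Last nonzero remainder: 195v - 780. Dividing through by 195 gives the monic gcd v - 4.

-4 + v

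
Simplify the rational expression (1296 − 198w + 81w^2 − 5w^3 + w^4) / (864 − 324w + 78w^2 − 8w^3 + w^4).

Euclidean algorithm in ℚ[w]:
  w^4 − 5w^3 + 81w^2 − 198w + 1296 = (w^4 − 8w^3 + 78w^2 − 324w + 864) + (3w^3 + 3w^2 + 126w + 432)
  w^4 − 8w^3 + 78w^2 − 324w + 864 = ((1/3)w − 3)(3w^3 + 3w^2 + 126w + 432) + (45w^2 − 90w + 2160)
  3w^3 + 3w^2 + 126w + 432 = ((1/15)w + 1/5)(45w^2 − 90w + 2160) + (0)
Last nonzero remainder: 45w^2 − 90w + 2160. Dividing through by 45 gives the monic gcd w^2 − 2w + 48.
Cancel w^2 − 2w + 48 from numerator and denominator to get the reduced form.

(27 − 3w + w^2)/(18 − 6w + w^2)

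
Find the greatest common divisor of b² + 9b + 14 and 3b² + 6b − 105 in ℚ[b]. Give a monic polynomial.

b + 7

Apply the Euclidean algorithm:
  b² + 9b + 14 = (1/3)(3b² + 6b − 105) + (7b + 49)
  3b² + 6b − 105 = ((3/7)b − 15/7)(7b + 49) + (0)
Last nonzero remainder: 7b + 49. Dividing through by 7 gives the monic gcd b + 7.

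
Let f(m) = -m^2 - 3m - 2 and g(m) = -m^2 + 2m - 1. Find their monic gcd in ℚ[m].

Repeated division with remainder:
  -m^2 - 3m - 2 = (-m^2 + 2m - 1) + (-5m - 1)
  -m^2 + 2m - 1 = ((1/5)m - 11/25)(-5m - 1) + (-36/25)
  -5m - 1 = ((125/36)m + 25/36)(-36/25) + (0)
The last nonzero remainder is the constant -36/25, so the polynomials are coprime and gcd = 1.

1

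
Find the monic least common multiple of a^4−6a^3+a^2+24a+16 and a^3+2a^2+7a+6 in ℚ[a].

Euclidean algorithm in ℚ[a]:
  a^4−6a^3+a^2+24a+16 = (a−8)(a^3+2a^2+7a+6) + (10a^2+74a+64)
  a^3+2a^2+7a+6 = ((1/10)a−27/50)(10a^2+74a+64) + ((1014/25)a+1014/25)
  10a^2+74a+64 = ((125/507)a+800/507)((1014/25)a+1014/25) + (0)
Last nonzero remainder: (1014/25)a+1014/25. Dividing through by 1014/25 gives the monic gcd a+1.
Then lcm(f, g) = f·g / gcd(f, g); expanding and making the result monic gives the answer.

a^6−5a^5+a^4−11a^3+46a^2+160a+96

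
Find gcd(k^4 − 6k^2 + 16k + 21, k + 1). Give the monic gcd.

Repeated division with remainder:
  k^4 − 6k^2 + 16k + 21 = (k^3 − k^2 − 5k + 21)(k + 1) + (0)
The last nonzero remainder k + 1 is already monic.

k + 1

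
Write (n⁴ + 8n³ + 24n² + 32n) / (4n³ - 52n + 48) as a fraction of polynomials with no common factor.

(n³ + 4n² + 8n)/(4n² - 16n + 12)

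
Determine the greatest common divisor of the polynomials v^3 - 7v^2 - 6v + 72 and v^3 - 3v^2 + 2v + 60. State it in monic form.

Euclidean algorithm in ℚ[v]:
  v^3 - 7v^2 - 6v + 72 = (v^3 - 3v^2 + 2v + 60) + (-4v^2 - 8v + 12)
  v^3 - 3v^2 + 2v + 60 = (-(1/4)v + 5/4)(-4v^2 - 8v + 12) + (15v + 45)
  -4v^2 - 8v + 12 = (-(4/15)v + 4/15)(15v + 45) + (0)
Last nonzero remainder: 15v + 45. Dividing through by 15 gives the monic gcd v + 3.

v + 3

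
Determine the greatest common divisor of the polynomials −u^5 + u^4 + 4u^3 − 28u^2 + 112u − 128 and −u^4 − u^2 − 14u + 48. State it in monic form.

u^3 − 3u^2 + 10u − 16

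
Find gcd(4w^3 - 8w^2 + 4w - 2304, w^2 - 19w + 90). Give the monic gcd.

w - 9

Apply the Euclidean algorithm:
  4w^3 - 8w^2 + 4w - 2304 = (4w + 68)(w^2 - 19w + 90) + (936w - 8424)
  w^2 - 19w + 90 = ((1/936)w - 5/468)(936w - 8424) + (0)
Last nonzero remainder: 936w - 8424. Dividing through by 936 gives the monic gcd w - 9.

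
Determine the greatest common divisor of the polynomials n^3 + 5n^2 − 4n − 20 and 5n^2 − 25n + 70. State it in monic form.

1

Repeated division with remainder:
  n^3 + 5n^2 − 4n − 20 = ((1/5)n + 2)(5n^2 − 25n + 70) + (32n − 160)
  5n^2 − 25n + 70 = ((5/32)n)(32n − 160) + (70)
  32n − 160 = ((16/35)n − 16/7)(70) + (0)
The last nonzero remainder is the constant 70, so the polynomials are coprime and gcd = 1.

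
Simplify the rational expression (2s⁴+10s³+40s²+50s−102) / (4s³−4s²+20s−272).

(s²+2s−3)/(2s−8)

By polynomial division,
  2s⁴+10s³+40s²+50s−102 = ((1/2)s+3)(4s³−4s²+20s−272) + (42s²+126s+714)
  4s³−4s²+20s−272 = ((2/21)s−8/21)(42s²+126s+714) + (0)
Last nonzero remainder: 42s²+126s+714. Dividing through by 42 gives the monic gcd s²+3s+17.
Cancel s²+3s+17 from numerator and denominator to get the reduced form.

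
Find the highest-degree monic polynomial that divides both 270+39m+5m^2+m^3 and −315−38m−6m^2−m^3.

Repeated division with remainder:
  m^3+5m^2+39m+270 = (−1)(−m^3−6m^2−38m−315) + (−m^2+m−45)
  −m^3−6m^2−38m−315 = (m+7)(−m^2+m−45) + (0)
Last nonzero remainder: −m^2+m−45. Dividing through by −1 gives the monic gcd m^2−m+45.

45−m+m^2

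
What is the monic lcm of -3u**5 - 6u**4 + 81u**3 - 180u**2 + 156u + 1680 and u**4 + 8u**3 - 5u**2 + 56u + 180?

u**6 + 11u**5 - 9u**4 - 183u**3 + 488u**2 - 1028u - 5040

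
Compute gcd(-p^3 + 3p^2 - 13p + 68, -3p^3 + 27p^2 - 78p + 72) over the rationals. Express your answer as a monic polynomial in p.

p - 4

By polynomial division,
  -p^3 + 3p^2 - 13p + 68 = (1/3)(-3p^3 + 27p^2 - 78p + 72) + (-6p^2 + 13p + 44)
  -3p^3 + 27p^2 - 78p + 72 = ((1/2)p - 41/12)(-6p^2 + 13p + 44) + (-(667/12)p + 667/3)
  -6p^2 + 13p + 44 = ((72/667)p + 132/667)(-(667/12)p + 667/3) + (0)
Last nonzero remainder: -(667/12)p + 667/3. Dividing through by -667/12 gives the monic gcd p - 4.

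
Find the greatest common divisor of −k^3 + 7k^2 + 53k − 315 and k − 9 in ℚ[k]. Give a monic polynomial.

k − 9

Apply the Euclidean algorithm:
  −k^3 + 7k^2 + 53k − 315 = (−k^2 − 2k + 35)(k − 9) + (0)
The last nonzero remainder k − 9 is already monic.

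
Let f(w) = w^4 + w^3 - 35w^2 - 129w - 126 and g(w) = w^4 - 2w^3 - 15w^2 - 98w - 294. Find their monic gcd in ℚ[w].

Euclidean algorithm in ℚ[w]:
  w^4 + w^3 - 35w^2 - 129w - 126 = (w^4 - 2w^3 - 15w^2 - 98w - 294) + (3w^3 - 20w^2 - 31w + 168)
  w^4 - 2w^3 - 15w^2 - 98w - 294 = ((1/3)w + 14/9)(3w^3 - 20w^2 - 31w + 168) + ((238/9)w^2 - (952/9)w - 1666/3)
  3w^3 - 20w^2 - 31w + 168 = ((27/238)w - 36/119)((238/9)w^2 - (952/9)w - 1666/3) + (0)
Last nonzero remainder: (238/9)w^2 - (952/9)w - 1666/3. Dividing through by 238/9 gives the monic gcd w^2 - 4w - 21.

w^2 - 4w - 21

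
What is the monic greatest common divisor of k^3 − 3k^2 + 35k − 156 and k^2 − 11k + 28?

Euclidean algorithm in ℚ[k]:
  k^3 − 3k^2 + 35k − 156 = (k + 8)(k^2 − 11k + 28) + (95k − 380)
  k^2 − 11k + 28 = ((1/95)k − 7/95)(95k − 380) + (0)
Last nonzero remainder: 95k − 380. Dividing through by 95 gives the monic gcd k − 4.

k − 4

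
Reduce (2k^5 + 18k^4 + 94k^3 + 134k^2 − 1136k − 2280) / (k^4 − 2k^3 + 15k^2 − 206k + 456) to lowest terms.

(2k^2 + 14k + 20)/(k − 4)

Apply the Euclidean algorithm:
  2k^5 + 18k^4 + 94k^3 + 134k^2 − 1136k − 2280 = (2k + 22)(k^4 − 2k^3 + 15k^2 − 206k + 456) + (108k^3 + 216k^2 + 2484k − 12312)
  k^4 − 2k^3 + 15k^2 − 206k + 456 = ((1/108)k − 1/27)(108k^3 + 216k^2 + 2484k − 12312) + (0)
Last nonzero remainder: 108k^3 + 216k^2 + 2484k − 12312. Dividing through by 108 gives the monic gcd k^3 + 2k^2 + 23k − 114.
Cancel k^3 + 2k^2 + 23k − 114 from numerator and denominator to get the reduced form.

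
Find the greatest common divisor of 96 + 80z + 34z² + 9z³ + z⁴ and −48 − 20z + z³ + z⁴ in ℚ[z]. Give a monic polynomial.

8 + 2z + z²

Apply the Euclidean algorithm:
  z⁴ + 9z³ + 34z² + 80z + 96 = (z⁴ + z³ − 20z − 48) + (8z³ + 34z² + 100z + 144)
  z⁴ + z³ − 20z − 48 = ((1/8)z − 13/32)(8z³ + 34z² + 100z + 144) + ((21/16)z² + (21/8)z + 21/2)
  8z³ + 34z² + 100z + 144 = ((128/21)z + 96/7)((21/16)z² + (21/8)z + 21/2) + (0)
Last nonzero remainder: (21/16)z² + (21/8)z + 21/2. Dividing through by 21/16 gives the monic gcd z² + 2z + 8.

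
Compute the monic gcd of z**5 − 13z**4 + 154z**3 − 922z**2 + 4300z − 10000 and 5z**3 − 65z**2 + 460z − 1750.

By polynomial division,
  z**5 − 13z**4 + 154z**3 − 922z**2 + 4300z − 10000 = ((1/5)z**2 + 62/5)(5z**3 − 65z**2 + 460z − 1750) + (234z**2 − 1404z + 11700)
  5z**3 − 65z**2 + 460z − 1750 = ((5/234)z − 35/234)(234z**2 − 1404z + 11700) + (0)
Last nonzero remainder: 234z**2 − 1404z + 11700. Dividing through by 234 gives the monic gcd z**2 − 6z + 50.

z**2 − 6z + 50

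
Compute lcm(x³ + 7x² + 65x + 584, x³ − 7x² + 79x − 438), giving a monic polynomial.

x⁴ + x³ + 23x² + 194x − 3504

Repeated division with remainder:
  x³ + 7x² + 65x + 584 = (x³ − 7x² + 79x − 438) + (14x² − 14x + 1022)
  x³ − 7x² + 79x − 438 = ((1/14)x − 3/7)(14x² − 14x + 1022) + (0)
Last nonzero remainder: 14x² − 14x + 1022. Dividing through by 14 gives the monic gcd x² − x + 73.
Then lcm(f, g) = f·g / gcd(f, g); expanding and making the result monic gives the answer.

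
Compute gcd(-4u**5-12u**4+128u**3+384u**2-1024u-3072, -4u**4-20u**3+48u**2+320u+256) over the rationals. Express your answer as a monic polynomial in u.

Repeated division with remainder:
  -4u**5-12u**4+128u**3+384u**2-1024u-3072 = (u-2)(-4u**4-20u**3+48u**2+320u+256) + (40u**3+160u**2-640u-2560)
  -4u**4-20u**3+48u**2+320u+256 = (-(1/10)u-1/10)(40u**3+160u**2-640u-2560) + (0)
Last nonzero remainder: 40u**3+160u**2-640u-2560. Dividing through by 40 gives the monic gcd u**3+4u**2-16u-64.

u**3+4u**2-16u-64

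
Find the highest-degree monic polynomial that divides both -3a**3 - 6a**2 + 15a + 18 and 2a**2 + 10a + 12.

a + 3

Euclidean algorithm in ℚ[a]:
  -3a**3 - 6a**2 + 15a + 18 = (-(3/2)a + 9/2)(2a**2 + 10a + 12) + (-12a - 36)
  2a**2 + 10a + 12 = (-(1/6)a - 1/3)(-12a - 36) + (0)
Last nonzero remainder: -12a - 36. Dividing through by -12 gives the monic gcd a + 3.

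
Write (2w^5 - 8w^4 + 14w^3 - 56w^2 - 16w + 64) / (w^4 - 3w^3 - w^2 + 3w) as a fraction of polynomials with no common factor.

(2w^3 - 8w^2 + 16w - 64)/(w^2 - 3w)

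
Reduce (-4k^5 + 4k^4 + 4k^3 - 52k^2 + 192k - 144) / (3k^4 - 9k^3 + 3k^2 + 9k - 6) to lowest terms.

(-4k^3 - 8k^2 - 12k - 72)/(3k^2 - 3)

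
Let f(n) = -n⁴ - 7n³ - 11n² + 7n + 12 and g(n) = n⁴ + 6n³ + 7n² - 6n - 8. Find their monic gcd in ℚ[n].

n³ + 4n² - n - 4

Apply the Euclidean algorithm:
  -n⁴ - 7n³ - 11n² + 7n + 12 = (-1)(n⁴ + 6n³ + 7n² - 6n - 8) + (-n³ - 4n² + n + 4)
  n⁴ + 6n³ + 7n² - 6n - 8 = (-n - 2)(-n³ - 4n² + n + 4) + (0)
Last nonzero remainder: -n³ - 4n² + n + 4. Dividing through by -1 gives the monic gcd n³ + 4n² - n - 4.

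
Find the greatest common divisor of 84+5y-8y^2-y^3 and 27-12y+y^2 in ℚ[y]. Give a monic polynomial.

-3+y

By polynomial division,
  -y^3-8y^2+5y+84 = (-y-20)(y^2-12y+27) + (-208y+624)
  y^2-12y+27 = (-(1/208)y+9/208)(-208y+624) + (0)
Last nonzero remainder: -208y+624. Dividing through by -208 gives the monic gcd y-3.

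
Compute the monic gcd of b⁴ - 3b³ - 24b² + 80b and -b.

Repeated division with remainder:
  b⁴ - 3b³ - 24b² + 80b = (-b³ + 3b² + 24b - 80)(-b) + (0)
Last nonzero remainder: -b. Dividing through by -1 gives the monic gcd b.

b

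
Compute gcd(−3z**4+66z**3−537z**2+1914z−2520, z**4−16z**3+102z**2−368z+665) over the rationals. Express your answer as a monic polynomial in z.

z**2−12z+35

Apply the Euclidean algorithm:
  −3z**4+66z**3−537z**2+1914z−2520 = (−3)(z**4−16z**3+102z**2−368z+665) + (18z**3−231z**2+810z−525)
  z**4−16z**3+102z**2−368z+665 = ((1/18)z−19/108)(18z**3−231z**2+810z−525) + ((589/36)z**2−(589/3)z+20615/36)
  18z**3−231z**2+810z−525 = ((648/589)z−540/589)((589/36)z**2−(589/3)z+20615/36) + (0)
Last nonzero remainder: (589/36)z**2−(589/3)z+20615/36. Dividing through by 589/36 gives the monic gcd z**2−12z+35.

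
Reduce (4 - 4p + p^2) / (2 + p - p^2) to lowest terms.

Apply the Euclidean algorithm:
  p^2 - 4p + 4 = (-1)(-p^2 + p + 2) + (-3p + 6)
  -p^2 + p + 2 = ((1/3)p + 1/3)(-3p + 6) + (0)
Last nonzero remainder: -3p + 6. Dividing through by -3 gives the monic gcd p - 2.
Cancel p - 2 from numerator and denominator to get the reduced form.

(2 - p)/(1 + p)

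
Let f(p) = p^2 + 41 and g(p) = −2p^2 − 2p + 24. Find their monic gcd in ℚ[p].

1

Euclidean algorithm in ℚ[p]:
  p^2 + 41 = (−1/2)(−2p^2 − 2p + 24) + (−p + 53)
  −2p^2 − 2p + 24 = (2p + 108)(−p + 53) + (−5700)
  −p + 53 = ((1/5700)p − 53/5700)(−5700) + (0)
The last nonzero remainder is the constant −5700, so the polynomials are coprime and gcd = 1.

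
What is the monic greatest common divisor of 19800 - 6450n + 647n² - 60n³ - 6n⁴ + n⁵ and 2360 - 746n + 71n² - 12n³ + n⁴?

40 - 14n + n²

Euclidean algorithm in ℚ[n]:
  n⁵ - 6n⁴ - 60n³ + 647n² - 6450n + 19800 = (n + 6)(n⁴ - 12n³ + 71n² - 746n + 2360) + (-59n³ + 967n² - 4334n + 5640)
  n⁴ - 12n³ + 71n² - 746n + 2360 = (-(1/59)n - 259/3481)(-59n³ + 967n² - 4334n + 5640) + ((241898/3481)n² - (3386572/3481)n + 9675920/3481)
  -59n³ + 967n² - 4334n + 5640 = (-(205379/241898)n + 490821/241898)((241898/3481)n² - (3386572/3481)n + 9675920/3481) + (0)
Last nonzero remainder: (241898/3481)n² - (3386572/3481)n + 9675920/3481. Dividing through by 241898/3481 gives the monic gcd n² - 14n + 40.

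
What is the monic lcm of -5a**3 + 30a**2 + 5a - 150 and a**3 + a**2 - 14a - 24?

By polynomial division,
  -5a**3 + 30a**2 + 5a - 150 = (-5)(a**3 + a**2 - 14a - 24) + (35a**2 - 65a - 270)
  a**3 + a**2 - 14a - 24 = ((1/35)a + 4/49)(35a**2 - 65a - 270) + (-(48/49)a - 96/49)
  35a**2 - 65a - 270 = (-(1715/48)a + 2205/16)(-(48/49)a - 96/49) + (0)
Last nonzero remainder: -(48/49)a - 96/49. Dividing through by -48/49 gives the monic gcd a + 2.
Then lcm(f, g) = f·g / gcd(f, g); expanding and making the result monic gives the answer.

a**5 - 7a**4 - 7a**3 + 103a**2 - 18a - 360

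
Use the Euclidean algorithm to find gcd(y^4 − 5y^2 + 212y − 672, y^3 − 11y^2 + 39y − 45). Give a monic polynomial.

By polynomial division,
  y^4 − 5y^2 + 212y − 672 = (y + 11)(y^3 − 11y^2 + 39y − 45) + (77y^2 − 172y − 177)
  y^3 − 11y^2 + 39y − 45 = ((1/77)y − 675/5929)(77y^2 − 172y − 177) + ((128760/5929)y − 386280/5929)
  77y^2 − 172y − 177 = ((456533/128760)y + 349811/128760)((128760/5929)y − 386280/5929) + (0)
Last nonzero remainder: (128760/5929)y − 386280/5929. Dividing through by 128760/5929 gives the monic gcd y − 3.

y − 3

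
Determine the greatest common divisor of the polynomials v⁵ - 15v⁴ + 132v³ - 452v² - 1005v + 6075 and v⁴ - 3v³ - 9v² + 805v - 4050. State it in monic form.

v³ - 13v² + 121v - 405

Apply the Euclidean algorithm:
  v⁵ - 15v⁴ + 132v³ - 452v² - 1005v + 6075 = (v - 12)(v⁴ - 3v³ - 9v² + 805v - 4050) + (105v³ - 1365v² + 12705v - 42525)
  v⁴ - 3v³ - 9v² + 805v - 4050 = ((1/105)v + 2/21)(105v³ - 1365v² + 12705v - 42525) + (0)
Last nonzero remainder: 105v³ - 1365v² + 12705v - 42525. Dividing through by 105 gives the monic gcd v³ - 13v² + 121v - 405.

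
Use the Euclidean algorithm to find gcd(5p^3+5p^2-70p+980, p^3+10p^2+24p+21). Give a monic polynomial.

Apply the Euclidean algorithm:
  5p^3+5p^2-70p+980 = (5)(p^3+10p^2+24p+21) + (-45p^2-190p+875)
  p^3+10p^2+24p+21 = (-(1/45)p-52/405)(-45p^2-190p+875) + ((1543/81)p+10801/81)
  -45p^2-190p+875 = (-(3645/1543)p+10125/1543)((1543/81)p+10801/81) + (0)
Last nonzero remainder: (1543/81)p+10801/81. Dividing through by 1543/81 gives the monic gcd p+7.

p+7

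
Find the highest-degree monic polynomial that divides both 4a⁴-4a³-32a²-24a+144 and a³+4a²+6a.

a²+4a+6

By polynomial division,
  4a⁴-4a³-32a²-24a+144 = (4a-20)(a³+4a²+6a) + (24a²+96a+144)
  a³+4a²+6a = ((1/24)a)(24a²+96a+144) + (0)
Last nonzero remainder: 24a²+96a+144. Dividing through by 24 gives the monic gcd a²+4a+6.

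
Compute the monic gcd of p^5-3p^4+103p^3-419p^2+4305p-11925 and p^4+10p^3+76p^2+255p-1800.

p^3+2p^2+60p-225

Repeated division with remainder:
  p^5-3p^4+103p^3-419p^2+4305p-11925 = (p-13)(p^4+10p^3+76p^2+255p-1800) + (157p^3+314p^2+9420p-35325)
  p^4+10p^3+76p^2+255p-1800 = ((1/157)p+8/157)(157p^3+314p^2+9420p-35325) + (0)
Last nonzero remainder: 157p^3+314p^2+9420p-35325. Dividing through by 157 gives the monic gcd p^3+2p^2+60p-225.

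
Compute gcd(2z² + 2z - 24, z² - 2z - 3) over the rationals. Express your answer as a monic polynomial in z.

Repeated division with remainder:
  2z² + 2z - 24 = (2)(z² - 2z - 3) + (6z - 18)
  z² - 2z - 3 = ((1/6)z + 1/6)(6z - 18) + (0)
Last nonzero remainder: 6z - 18. Dividing through by 6 gives the monic gcd z - 3.

z - 3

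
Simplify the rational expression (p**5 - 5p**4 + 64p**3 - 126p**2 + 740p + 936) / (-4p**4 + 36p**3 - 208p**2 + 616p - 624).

Apply the Euclidean algorithm:
  p**5 - 5p**4 + 64p**3 - 126p**2 + 740p + 936 = (-(1/4)p - 1)(-4p**4 + 36p**3 - 208p**2 + 616p - 624) + (48p**3 - 180p**2 + 1200p + 312)
  -4p**4 + 36p**3 - 208p**2 + 616p - 624 = (-(1/12)p + 7/16)(48p**3 - 180p**2 + 1200p + 312) + (-(117/4)p**2 + 117p - 1521/2)
  48p**3 - 180p**2 + 1200p + 312 = (-(64/39)p - 16/39)(-(117/4)p**2 + 117p - 1521/2) + (0)
Last nonzero remainder: -(117/4)p**2 + 117p - 1521/2. Dividing through by -117/4 gives the monic gcd p**2 - 4p + 26.
Cancel p**2 - 4p + 26 from numerator and denominator to get the reduced form.

(-p**3 + p**2 - 34p - 36)/(4p**2 - 20p + 24)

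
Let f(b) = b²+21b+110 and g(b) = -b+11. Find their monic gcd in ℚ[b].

Euclidean algorithm in ℚ[b]:
  b²+21b+110 = (-b-32)(-b+11) + (462)
  -b+11 = (-(1/462)b+1/42)(462) + (0)
The last nonzero remainder is the constant 462, so the polynomials are coprime and gcd = 1.

1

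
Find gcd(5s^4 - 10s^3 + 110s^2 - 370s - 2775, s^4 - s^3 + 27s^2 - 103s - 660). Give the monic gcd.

s^2 - 2s - 15

By polynomial division,
  5s^4 - 10s^3 + 110s^2 - 370s - 2775 = (5)(s^4 - s^3 + 27s^2 - 103s - 660) + (-5s^3 - 25s^2 + 145s + 525)
  s^4 - s^3 + 27s^2 - 103s - 660 = (-(1/5)s + 6/5)(-5s^3 - 25s^2 + 145s + 525) + (86s^2 - 172s - 1290)
  -5s^3 - 25s^2 + 145s + 525 = (-(5/86)s - 35/86)(86s^2 - 172s - 1290) + (0)
Last nonzero remainder: 86s^2 - 172s - 1290. Dividing through by 86 gives the monic gcd s^2 - 2s - 15.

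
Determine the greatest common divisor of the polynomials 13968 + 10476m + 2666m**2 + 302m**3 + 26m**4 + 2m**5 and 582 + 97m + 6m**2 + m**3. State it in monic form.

Apply the Euclidean algorithm:
  2m**5 + 26m**4 + 302m**3 + 2666m**2 + 10476m + 13968 = (2m**2 + 14m + 24)(m**3 + 6m**2 + 97m + 582) + (0)
The last nonzero remainder m**3 + 6m**2 + 97m + 582 is already monic.

582 + 97m + 6m**2 + m**3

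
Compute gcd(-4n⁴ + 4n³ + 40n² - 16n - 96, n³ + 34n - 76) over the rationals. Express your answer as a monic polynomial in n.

n - 2

Apply the Euclidean algorithm:
  -4n⁴ + 4n³ + 40n² - 16n - 96 = (-4n + 4)(n³ + 34n - 76) + (176n² - 456n + 208)
  n³ + 34n - 76 = ((1/176)n + 57/3872)(176n² - 456n + 208) + ((19133/484)n - 19133/242)
  176n² - 456n + 208 = ((85184/19133)n - 50336/19133)((19133/484)n - 19133/242) + (0)
Last nonzero remainder: (19133/484)n - 19133/242. Dividing through by 19133/484 gives the monic gcd n - 2.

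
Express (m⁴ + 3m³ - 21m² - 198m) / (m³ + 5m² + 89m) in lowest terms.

By polynomial division,
  m⁴ + 3m³ - 21m² - 198m = (m - 2)(m³ + 5m² + 89m) + (-100m² - 20m)
  m³ + 5m² + 89m = (-(1/100)m - 6/125)(-100m² - 20m) + ((2201/25)m)
  -100m² - 20m = (-(2500/2201)m - 500/2201)((2201/25)m) + (0)
Last nonzero remainder: (2201/25)m. Dividing through by 2201/25 gives the monic gcd m.
Cancel m from numerator and denominator to get the reduced form.

(m³ + 3m² - 21m - 198)/(m² + 5m + 89)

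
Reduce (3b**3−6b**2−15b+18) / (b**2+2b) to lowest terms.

By polynomial division,
  3b**3−6b**2−15b+18 = (3b−12)(b**2+2b) + (9b+18)
  b**2+2b = ((1/9)b)(9b+18) + (0)
Last nonzero remainder: 9b+18. Dividing through by 9 gives the monic gcd b+2.
Cancel b+2 from numerator and denominator to get the reduced form.

(3b**2−12b+9)/(b)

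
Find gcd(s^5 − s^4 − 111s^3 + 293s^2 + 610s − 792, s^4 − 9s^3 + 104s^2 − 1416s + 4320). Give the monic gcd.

Repeated division with remainder:
  s^5 − s^4 − 111s^3 + 293s^2 + 610s − 792 = (s + 8)(s^4 − 9s^3 + 104s^2 − 1416s + 4320) + (−143s^3 + 877s^2 + 7618s − 35352)
  s^4 − 9s^3 + 104s^2 − 1416s + 4320 = (−(1/143)s + 410/20449)(−143s^3 + 877s^2 + 7618s − 35352) + ((2856500/20449)s^2 − (2856500/1573)s + 102834000/20449)
  −143s^3 + 877s^2 + 7618s − 35352 = (−(2924207/2856500)s − 10040459/1428250)((2856500/20449)s^2 − (2856500/1573)s + 102834000/20449) + (0)
Last nonzero remainder: (2856500/20449)s^2 − (2856500/1573)s + 102834000/20449. Dividing through by 2856500/20449 gives the monic gcd s^2 − 13s + 36.

s^2 − 13s + 36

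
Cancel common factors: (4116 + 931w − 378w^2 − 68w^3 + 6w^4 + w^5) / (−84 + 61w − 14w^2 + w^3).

(147 + 91w + 17w^2 + w^3)/(−3 + w)

Repeated division with remainder:
  w^5 + 6w^4 − 68w^3 − 378w^2 + 931w + 4116 = (w^2 + 20w + 151)(w^3 − 14w^2 + 61w − 84) + (600w^2 − 6600w + 16800)
  w^3 − 14w^2 + 61w − 84 = ((1/600)w − 1/200)(600w^2 − 6600w + 16800) + (0)
Last nonzero remainder: 600w^2 − 6600w + 16800. Dividing through by 600 gives the monic gcd w^2 − 11w + 28.
Cancel w^2 − 11w + 28 from numerator and denominator to get the reduced form.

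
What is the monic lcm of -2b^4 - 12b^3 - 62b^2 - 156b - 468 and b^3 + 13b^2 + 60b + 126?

Euclidean algorithm in ℚ[b]:
  -2b^4 - 12b^3 - 62b^2 - 156b - 468 = (-2b + 14)(b^3 + 13b^2 + 60b + 126) + (-124b^2 - 744b - 2232)
  b^3 + 13b^2 + 60b + 126 = (-(1/124)b - 7/124)(-124b^2 - 744b - 2232) + (0)
Last nonzero remainder: -124b^2 - 744b - 2232. Dividing through by -124 gives the monic gcd b^2 + 6b + 18.
Then lcm(f, g) = f·g / gcd(f, g); expanding and making the result monic gives the answer.

b^5 + 13b^4 + 73b^3 + 295b^2 + 780b + 1638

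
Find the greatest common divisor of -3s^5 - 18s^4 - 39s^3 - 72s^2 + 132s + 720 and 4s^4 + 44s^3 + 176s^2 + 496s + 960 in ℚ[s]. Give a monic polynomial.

s^3 + 5s^2 + 14s + 40

Euclidean algorithm in ℚ[s]:
  -3s^5 - 18s^4 - 39s^3 - 72s^2 + 132s + 720 = (-(3/4)s + 15/4)(4s^4 + 44s^3 + 176s^2 + 496s + 960) + (-72s^3 - 360s^2 - 1008s - 2880)
  4s^4 + 44s^3 + 176s^2 + 496s + 960 = (-(1/18)s - 1/3)(-72s^3 - 360s^2 - 1008s - 2880) + (0)
Last nonzero remainder: -72s^3 - 360s^2 - 1008s - 2880. Dividing through by -72 gives the monic gcd s^3 + 5s^2 + 14s + 40.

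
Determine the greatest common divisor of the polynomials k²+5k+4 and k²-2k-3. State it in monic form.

k+1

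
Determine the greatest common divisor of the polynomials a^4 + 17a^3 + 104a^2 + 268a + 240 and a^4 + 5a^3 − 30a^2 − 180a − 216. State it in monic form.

Repeated division with remainder:
  a^4 + 17a^3 + 104a^2 + 268a + 240 = (a^4 + 5a^3 − 30a^2 − 180a − 216) + (12a^3 + 134a^2 + 448a + 456)
  a^4 + 5a^3 − 30a^2 − 180a − 216 = ((1/12)a − 37/72)(12a^3 + 134a^2 + 448a + 456) + ((55/36)a^2 + (110/9)a + 55/3)
  12a^3 + 134a^2 + 448a + 456 = ((432/55)a + 1368/55)((55/36)a^2 + (110/9)a + 55/3) + (0)
Last nonzero remainder: (55/36)a^2 + (110/9)a + 55/3. Dividing through by 55/36 gives the monic gcd a^2 + 8a + 12.

a^2 + 8a + 12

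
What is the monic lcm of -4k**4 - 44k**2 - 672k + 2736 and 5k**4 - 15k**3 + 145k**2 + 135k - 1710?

k**5 + 3k**4 + 11k**3 + 201k**2 - 180k - 2052

Repeated division with remainder:
  -4k**4 - 44k**2 - 672k + 2736 = (-4/5)(5k**4 - 15k**3 + 145k**2 + 135k - 1710) + (-12k**3 + 72k**2 - 564k + 1368)
  5k**4 - 15k**3 + 145k**2 + 135k - 1710 = (-(5/12)k - 5/4)(-12k**3 + 72k**2 - 564k + 1368) + (0)
Last nonzero remainder: -12k**3 + 72k**2 - 564k + 1368. Dividing through by -12 gives the monic gcd k**3 - 6k**2 + 47k - 114.
Then lcm(f, g) = f·g / gcd(f, g); expanding and making the result monic gives the answer.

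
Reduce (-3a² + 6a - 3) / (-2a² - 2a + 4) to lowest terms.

(3a - 3)/(2a + 4)

Euclidean algorithm in ℚ[a]:
  -3a² + 6a - 3 = (3/2)(-2a² - 2a + 4) + (9a - 9)
  -2a² - 2a + 4 = (-(2/9)a - 4/9)(9a - 9) + (0)
Last nonzero remainder: 9a - 9. Dividing through by 9 gives the monic gcd a - 1.
Cancel a - 1 from numerator and denominator to get the reduced form.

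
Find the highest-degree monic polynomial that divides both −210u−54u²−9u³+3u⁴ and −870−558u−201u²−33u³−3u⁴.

By polynomial division,
  3u⁴−9u³−54u²−210u = (−1)(−3u⁴−33u³−201u²−558u−870) + (−42u³−255u²−768u−870)
  −3u⁴−33u³−201u²−558u−870 = ((1/14)u+69/196)(−42u³−255u²−768u−870) + (−(11049/196)u²−(11049/49)u−55245/98)
  −42u³−255u²−768u−870 = ((2744/3683)u+196/127)(−(11049/196)u²−(11049/49)u−55245/98) + (0)
Last nonzero remainder: −(11049/196)u²−(11049/49)u−55245/98. Dividing through by −11049/196 gives the monic gcd u²+4u+10.

10+4u+u²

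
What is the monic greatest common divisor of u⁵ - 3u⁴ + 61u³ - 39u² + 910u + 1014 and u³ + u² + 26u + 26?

u³ + u² + 26u + 26

Apply the Euclidean algorithm:
  u⁵ - 3u⁴ + 61u³ - 39u² + 910u + 1014 = (u² - 4u + 39)(u³ + u² + 26u + 26) + (0)
The last nonzero remainder u³ + u² + 26u + 26 is already monic.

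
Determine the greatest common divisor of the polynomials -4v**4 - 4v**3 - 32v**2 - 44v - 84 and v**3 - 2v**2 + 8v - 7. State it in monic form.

v**2 - v + 7

By polynomial division,
  -4v**4 - 4v**3 - 32v**2 - 44v - 84 = (-4v - 12)(v**3 - 2v**2 + 8v - 7) + (-24v**2 + 24v - 168)
  v**3 - 2v**2 + 8v - 7 = (-(1/24)v + 1/24)(-24v**2 + 24v - 168) + (0)
Last nonzero remainder: -24v**2 + 24v - 168. Dividing through by -24 gives the monic gcd v**2 - v + 7.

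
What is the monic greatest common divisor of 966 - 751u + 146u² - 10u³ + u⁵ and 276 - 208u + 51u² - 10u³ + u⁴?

Euclidean algorithm in ℚ[u]:
  u⁵ - 10u³ + 146u² - 751u + 966 = (u + 10)(u⁴ - 10u³ + 51u² - 208u + 276) + (39u³ - 156u² + 1053u - 1794)
  u⁴ - 10u³ + 51u² - 208u + 276 = ((1/39)u - 2/13)(39u³ - 156u² + 1053u - 1794) + (0)
Last nonzero remainder: 39u³ - 156u² + 1053u - 1794. Dividing through by 39 gives the monic gcd u³ - 4u² + 27u - 46.

-46 + 27u - 4u² + u³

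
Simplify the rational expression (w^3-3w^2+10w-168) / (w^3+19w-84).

(w-6)/(w-3)

Apply the Euclidean algorithm:
  w^3-3w^2+10w-168 = (w^3+19w-84) + (-3w^2-9w-84)
  w^3+19w-84 = (-(1/3)w+1)(-3w^2-9w-84) + (0)
Last nonzero remainder: -3w^2-9w-84. Dividing through by -3 gives the monic gcd w^2+3w+28.
Cancel w^2+3w+28 from numerator and denominator to get the reduced form.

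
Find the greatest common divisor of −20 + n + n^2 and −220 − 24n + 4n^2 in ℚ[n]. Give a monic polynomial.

Repeated division with remainder:
  n^2 + n − 20 = (1/4)(4n^2 − 24n − 220) + (7n + 35)
  4n^2 − 24n − 220 = ((4/7)n − 44/7)(7n + 35) + (0)
Last nonzero remainder: 7n + 35. Dividing through by 7 gives the monic gcd n + 5.

5 + n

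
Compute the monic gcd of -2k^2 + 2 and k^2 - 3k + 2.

k - 1

By polynomial division,
  -2k^2 + 2 = (-2)(k^2 - 3k + 2) + (-6k + 6)
  k^2 - 3k + 2 = (-(1/6)k + 1/3)(-6k + 6) + (0)
Last nonzero remainder: -6k + 6. Dividing through by -6 gives the monic gcd k - 1.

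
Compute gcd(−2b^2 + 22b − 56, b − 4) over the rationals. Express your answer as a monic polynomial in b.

b − 4

By polynomial division,
  −2b^2 + 22b − 56 = (−2b + 14)(b − 4) + (0)
The last nonzero remainder b − 4 is already monic.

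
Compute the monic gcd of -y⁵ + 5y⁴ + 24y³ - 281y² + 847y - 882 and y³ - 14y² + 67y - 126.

y² - 7y + 18

By polynomial division,
  -y⁵ + 5y⁴ + 24y³ - 281y² + 847y - 882 = (-y² - 9y - 35)(y³ - 14y² + 67y - 126) + (-294y² + 2058y - 5292)
  y³ - 14y² + 67y - 126 = (-(1/294)y + 1/42)(-294y² + 2058y - 5292) + (0)
Last nonzero remainder: -294y² + 2058y - 5292. Dividing through by -294 gives the monic gcd y² - 7y + 18.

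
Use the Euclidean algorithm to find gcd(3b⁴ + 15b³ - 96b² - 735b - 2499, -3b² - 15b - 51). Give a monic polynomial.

b² + 5b + 17

Repeated division with remainder:
  3b⁴ + 15b³ - 96b² - 735b - 2499 = (-b² + 49)(-3b² - 15b - 51) + (0)
Last nonzero remainder: -3b² - 15b - 51. Dividing through by -3 gives the monic gcd b² + 5b + 17.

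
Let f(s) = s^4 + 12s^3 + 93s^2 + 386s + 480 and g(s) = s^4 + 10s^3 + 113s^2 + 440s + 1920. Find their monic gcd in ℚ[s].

Apply the Euclidean algorithm:
  s^4 + 12s^3 + 93s^2 + 386s + 480 = (s^4 + 10s^3 + 113s^2 + 440s + 1920) + (2s^3 − 20s^2 − 54s − 1440)
  s^4 + 10s^3 + 113s^2 + 440s + 1920 = ((1/2)s + 10)(2s^3 − 20s^2 − 54s − 1440) + (340s^2 + 1700s + 16320)
  2s^3 − 20s^2 − 54s − 1440 = ((1/170)s − 3/34)(340s^2 + 1700s + 16320) + (0)
Last nonzero remainder: 340s^2 + 1700s + 16320. Dividing through by 340 gives the monic gcd s^2 + 5s + 48.

s^2 + 5s + 48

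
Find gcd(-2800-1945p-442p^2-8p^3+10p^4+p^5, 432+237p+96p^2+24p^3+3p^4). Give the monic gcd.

Repeated division with remainder:
  p^5+10p^4-8p^3-442p^2-1945p-2800 = ((1/3)p+2/3)(3p^4+24p^3+96p^2+237p+432) + (-56p^3-585p^2-2247p-3088)
  3p^4+24p^3+96p^2+237p+432 = (-(3/56)p+411/3136)(-56p^3-585p^2-2247p-3088) + ((163995/3136)p^2+(163995/448)p+163995/196)
  -56p^3-585p^2-2247p-3088 = (-(175616/163995)p-605248/163995)((163995/3136)p^2+(163995/448)p+163995/196) + (0)
Last nonzero remainder: (163995/3136)p^2+(163995/448)p+163995/196. Dividing through by 163995/3136 gives the monic gcd p^2+7p+16.

16+7p+p^2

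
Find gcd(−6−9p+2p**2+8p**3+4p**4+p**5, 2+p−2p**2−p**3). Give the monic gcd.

−1+p**2

By polynomial division,
  p**5+4p**4+8p**3+2p**2−9p−6 = (−p**2−2p−5)(−p**3−2p**2+p+2) + (−4p**2+4)
  −p**3−2p**2+p+2 = ((1/4)p+1/2)(−4p**2+4) + (0)
Last nonzero remainder: −4p**2+4. Dividing through by −4 gives the monic gcd p**2−1.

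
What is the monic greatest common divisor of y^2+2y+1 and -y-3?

1

Apply the Euclidean algorithm:
  y^2+2y+1 = (-y+1)(-y-3) + (4)
  -y-3 = (-(1/4)y-3/4)(4) + (0)
The last nonzero remainder is the constant 4, so the polynomials are coprime and gcd = 1.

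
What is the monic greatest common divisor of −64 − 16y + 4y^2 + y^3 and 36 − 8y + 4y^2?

1

Euclidean algorithm in ℚ[y]:
  y^3 + 4y^2 − 16y − 64 = ((1/4)y + 3/2)(4y^2 − 8y + 36) + (−13y − 118)
  4y^2 − 8y + 36 = (−(4/13)y + 576/169)(−13y − 118) + (74052/169)
  −13y − 118 = (−(2197/74052)y − 9971/37026)(74052/169) + (0)
The last nonzero remainder is the constant 74052/169, so the polynomials are coprime and gcd = 1.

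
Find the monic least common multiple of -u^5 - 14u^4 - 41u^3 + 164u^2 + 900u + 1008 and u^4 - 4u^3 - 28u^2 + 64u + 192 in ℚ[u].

Repeated division with remainder:
  -u^5 - 14u^4 - 41u^3 + 164u^2 + 900u + 1008 = (-u - 18)(u^4 - 4u^3 - 28u^2 + 64u + 192) + (-141u^3 - 276u^2 + 2244u + 4464)
  u^4 - 4u^3 - 28u^2 + 64u + 192 = (-(1/141)u + 280/6627)(-141u^3 - 276u^2 + 2244u + 4464) + (-(936/2209)u^2 + (1872/2209)u + 7488/2209)
  -141u^3 - 276u^2 + 2244u + 4464 = ((103823/312)u + 68479/52)(-(936/2209)u^2 + (1872/2209)u + 7488/2209) + (0)
Last nonzero remainder: -(936/2209)u^2 + (1872/2209)u + 7488/2209. Dividing through by -936/2209 gives the monic gcd u^2 - 2u - 8.
Then lcm(f, g) = f·g / gcd(f, g); expanding and making the result monic gives the answer.

u^7 + 12u^6 - 11u^5 - 582u^4 - 1556u^3 + 4728u^2 + 23616u + 24192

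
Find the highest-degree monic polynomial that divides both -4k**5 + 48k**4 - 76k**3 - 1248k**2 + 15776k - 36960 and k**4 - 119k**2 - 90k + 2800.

Repeated division with remainder:
  -4k**5 + 48k**4 - 76k**3 - 1248k**2 + 15776k - 36960 = (-4k + 48)(k**4 - 119k**2 - 90k + 2800) + (-552k**3 + 4104k**2 + 31296k - 171360)
  k**4 - 119k**2 - 90k + 2800 = (-(1/552)k - 57/4232)(-552k**3 + 4104k**2 + 31296k - 171360) + (-(3718/529)k**2 + (11154/529)k + 260260/529)
  -552k**3 + 4104k**2 + 31296k - 171360 = ((146004/1859)k - 647496/1859)(-(3718/529)k**2 + (11154/529)k + 260260/529) + (0)
Last nonzero remainder: -(3718/529)k**2 + (11154/529)k + 260260/529. Dividing through by -3718/529 gives the monic gcd k**2 - 3k - 70.

k**2 - 3k - 70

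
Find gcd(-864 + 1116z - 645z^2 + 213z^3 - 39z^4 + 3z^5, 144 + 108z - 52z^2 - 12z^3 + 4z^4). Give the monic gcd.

12 - 7z + z^2

Repeated division with remainder:
  3z^5 - 39z^4 + 213z^3 - 645z^2 + 1116z - 864 = ((3/4)z - 15/2)(4z^4 - 12z^3 - 52z^2 + 108z + 144) + (162z^3 - 1116z^2 + 1818z + 216)
  4z^4 - 12z^3 - 52z^2 + 108z + 144 = ((2/81)z + 70/729)(162z^3 - 1116z^2 + 1818z + 216) + ((832/81)z^2 - (5824/81)z + 3328/27)
  162z^3 - 1116z^2 + 1818z + 216 = ((6561/416)z + 729/416)((832/81)z^2 - (5824/81)z + 3328/27) + (0)
Last nonzero remainder: (832/81)z^2 - (5824/81)z + 3328/27. Dividing through by 832/81 gives the monic gcd z^2 - 7z + 12.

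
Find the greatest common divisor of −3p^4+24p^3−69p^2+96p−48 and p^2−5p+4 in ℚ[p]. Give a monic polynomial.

p^2−5p+4

Euclidean algorithm in ℚ[p]:
  −3p^4+24p^3−69p^2+96p−48 = (−3p^2+9p−12)(p^2−5p+4) + (0)
The last nonzero remainder p^2−5p+4 is already monic.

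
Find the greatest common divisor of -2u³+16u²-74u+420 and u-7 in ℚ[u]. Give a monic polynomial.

u-7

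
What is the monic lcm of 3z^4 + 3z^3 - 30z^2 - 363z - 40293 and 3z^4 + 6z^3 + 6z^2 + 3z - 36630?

z^5 - 9z^4 - 20z^3 - 21z^2 - 12221z + 134310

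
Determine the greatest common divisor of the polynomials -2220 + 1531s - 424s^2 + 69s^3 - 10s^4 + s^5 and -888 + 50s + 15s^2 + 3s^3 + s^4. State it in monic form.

-148 + 33s - 3s^2 + s^3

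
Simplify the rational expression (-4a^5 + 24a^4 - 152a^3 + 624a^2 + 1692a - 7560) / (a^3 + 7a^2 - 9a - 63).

(-4a^3 + 24a^2 - 188a + 840)/(a + 7)

Repeated division with remainder:
  -4a^5 + 24a^4 - 152a^3 + 624a^2 + 1692a - 7560 = (-4a^2 + 52a - 552)(a^3 + 7a^2 - 9a - 63) + (4704a^2 - 42336)
  a^3 + 7a^2 - 9a - 63 = ((1/4704)a + 1/672)(4704a^2 - 42336) + (0)
Last nonzero remainder: 4704a^2 - 42336. Dividing through by 4704 gives the monic gcd a^2 - 9.
Cancel a^2 - 9 from numerator and denominator to get the reduced form.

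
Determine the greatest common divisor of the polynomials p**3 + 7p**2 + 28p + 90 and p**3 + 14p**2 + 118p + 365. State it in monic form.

By polynomial division,
  p**3 + 7p**2 + 28p + 90 = (p**3 + 14p**2 + 118p + 365) + (-7p**2 - 90p - 275)
  p**3 + 14p**2 + 118p + 365 = (-(1/7)p - 8/49)(-7p**2 - 90p - 275) + ((3137/49)p + 15685/49)
  -7p**2 - 90p - 275 = (-(343/3137)p - 2695/3137)((3137/49)p + 15685/49) + (0)
Last nonzero remainder: (3137/49)p + 15685/49. Dividing through by 3137/49 gives the monic gcd p + 5.

p + 5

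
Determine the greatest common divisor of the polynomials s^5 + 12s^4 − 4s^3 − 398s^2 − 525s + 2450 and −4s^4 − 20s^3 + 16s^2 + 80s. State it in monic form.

Euclidean algorithm in ℚ[s]:
  s^5 + 12s^4 − 4s^3 − 398s^2 − 525s + 2450 = (−(1/4)s − 7/4)(−4s^4 − 20s^3 + 16s^2 + 80s) + (−35s^3 − 350s^2 − 385s + 2450)
  −4s^4 − 20s^3 + 16s^2 + 80s = ((4/35)s − 4/7)(−35s^3 − 350s^2 − 385s + 2450) + (−140s^2 − 420s + 1400)
  −35s^3 − 350s^2 − 385s + 2450 = ((1/4)s + 7/4)(−140s^2 − 420s + 1400) + (0)
Last nonzero remainder: −140s^2 − 420s + 1400. Dividing through by −140 gives the monic gcd s^2 + 3s − 10.

s^2 + 3s − 10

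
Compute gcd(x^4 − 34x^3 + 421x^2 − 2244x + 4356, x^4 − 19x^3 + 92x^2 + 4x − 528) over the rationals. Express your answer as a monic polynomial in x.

Euclidean algorithm in ℚ[x]:
  x^4 − 34x^3 + 421x^2 − 2244x + 4356 = (x^4 − 19x^3 + 92x^2 + 4x − 528) + (−15x^3 + 329x^2 − 2248x + 4884)
  x^4 − 19x^3 + 92x^2 + 4x − 528 = (−(1/15)x − 44/225)(−15x^3 + 329x^2 − 2248x + 4884) + ((1456/225)x^2 − (24752/225)x + 32032/75)
  −15x^3 + 329x^2 − 2248x + 4884 = (−(3375/1456)x + 8325/728)((1456/225)x^2 − (24752/225)x + 32032/75) + (0)
Last nonzero remainder: (1456/225)x^2 − (24752/225)x + 32032/75. Dividing through by 1456/225 gives the monic gcd x^2 − 17x + 66.

x^2 − 17x + 66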